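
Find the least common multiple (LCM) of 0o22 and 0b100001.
Convert 0o22 (octal) → 2×8 + 2 = 18 (decimal)
Convert 0b100001 (binary) → 32 + 1 = 33 (decimal)
Compute lcm(18, 33) = 198
198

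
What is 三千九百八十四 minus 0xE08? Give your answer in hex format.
Convert 三千九百八十四 (Chinese numeral) → 3×1000 + 9×100 + 8×10 + 4 = 3984 (decimal)
Convert 0xE08 (hexadecimal) → 14×256 + 8 = 3592 (decimal)
Compute 3984 - 3592 = 392
Convert 392 (decimal) → 392 = 1×256 + 8×16 + 8 → 0x188 (hexadecimal)
0x188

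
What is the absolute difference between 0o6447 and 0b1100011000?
Convert 0o6447 (octal) → 6×512 + 4×64 + 4×8 + 7 = 3367 (decimal)
Convert 0b1100011000 (binary) → 512 + 256 + 16 + 8 = 792 (decimal)
Compute |3367 - 792| = 2575
2575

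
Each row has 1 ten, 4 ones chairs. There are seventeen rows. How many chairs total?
Convert 1 ten, 4 ones (place-value notation) → 1×10 + 4 = 14 (decimal)
Convert seventeen (English words) → 17 (decimal)
Compute 14 × 17 = 238
238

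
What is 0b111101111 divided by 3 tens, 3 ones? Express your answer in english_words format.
Convert 0b111101111 (binary) → 256 + 128 + 64 + 32 + 8 + 4 + 2 + 1 = 495 (decimal)
Convert 3 tens, 3 ones (place-value notation) → 3×10 + 3 = 33 (decimal)
Compute 495 ÷ 33 = 15
Convert 15 (decimal) → fifteen (English words)
fifteen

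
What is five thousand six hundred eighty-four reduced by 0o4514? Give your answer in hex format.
Convert five thousand six hundred eighty-four (English words) → 5×1000 + 6×100 + 84 = 5684 (decimal)
Convert 0o4514 (octal) → 4×512 + 5×64 + 1×8 + 4 = 2380 (decimal)
Compute 5684 - 2380 = 3304
Convert 3304 (decimal) → 3304 = 12×256 + 14×16 + 8 → 0xCE8 (hexadecimal)
0xCE8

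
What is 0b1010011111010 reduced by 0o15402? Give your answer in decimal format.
Convert 0b1010011111010 (binary) → 4096 + 1024 + 128 + 64 + 32 + 16 + 8 + 2 = 5370 (decimal)
Convert 0o15402 (octal) → 1×4096 + 5×512 + 4×64 + 2 = 6914 (decimal)
Compute 5370 - 6914 = -1544
-1544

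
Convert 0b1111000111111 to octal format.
Convert 0b1111000111111 (binary) → 4096 + 2048 + 1024 + 512 + 32 + 16 + 8 + 4 + 2 + 1 = 7743 (decimal)
Convert 7743 (decimal) → 7743 = 1×4096 + 7×512 + 7×8 + 7 → 0o17077 (octal)
0o17077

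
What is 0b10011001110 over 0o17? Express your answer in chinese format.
Convert 0b10011001110 (binary) → 1024 + 128 + 64 + 8 + 4 + 2 = 1230 (decimal)
Convert 0o17 (octal) → 1×8 + 7 = 15 (decimal)
Compute 1230 ÷ 15 = 82
Convert 82 (decimal) → 82 = 8×10 + 2 → 八十二 (Chinese numeral)
八十二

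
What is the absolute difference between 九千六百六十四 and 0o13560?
Convert 九千六百六十四 (Chinese numeral) → 9×1000 + 6×100 + 6×10 + 4 = 9664 (decimal)
Convert 0o13560 (octal) → 1×4096 + 3×512 + 5×64 + 6×8 = 6000 (decimal)
Compute |9664 - 6000| = 3664
3664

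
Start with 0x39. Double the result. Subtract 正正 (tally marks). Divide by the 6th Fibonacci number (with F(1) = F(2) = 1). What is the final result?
Convert 0x39 (hexadecimal) → 3×16 + 9 = 57 (decimal)
Start: 57
57 × 2 = 114
Convert 正正 (tally marks) → 5 + 5 = 10 (decimal)
114 - 10 = 104
Convert the 6th Fibonacci number (with F(1) = F(2) = 1) (Fibonacci index) → 1, 1, 2, 3, 5, 8 → 8 (decimal)
104 ÷ 8 = 13
13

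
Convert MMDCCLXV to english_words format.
Convert MMDCCLXV (Roman numeral) → 1000 + 1000 + 500 + 100 + 100 + 50 + 10 + 5 = 2765 (decimal)
Convert 2765 (decimal) → 2765 = 2×1000 + 7×100 + 65 → two thousand seven hundred sixty-five (English words)
two thousand seven hundred sixty-five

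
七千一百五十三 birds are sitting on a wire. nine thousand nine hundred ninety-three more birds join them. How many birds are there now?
Convert 七千一百五十三 (Chinese numeral) → 7×1000 + 1×100 + 5×10 + 3 = 7153 (decimal)
Convert nine thousand nine hundred ninety-three (English words) → 9×1000 + 9×100 + 93 = 9993 (decimal)
Compute 7153 + 9993 = 17146
17146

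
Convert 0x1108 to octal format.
Convert 0x1108 (hexadecimal) → 1×4096 + 1×256 + 8 = 4360 (decimal)
Convert 4360 (decimal) → 4360 = 1×4096 + 4×64 + 1×8 → 0o10410 (octal)
0o10410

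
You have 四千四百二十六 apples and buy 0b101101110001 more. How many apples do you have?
Convert 四千四百二十六 (Chinese numeral) → 4×1000 + 4×100 + 2×10 + 6 = 4426 (decimal)
Convert 0b101101110001 (binary) → 2048 + 512 + 256 + 64 + 32 + 16 + 1 = 2929 (decimal)
Compute 4426 + 2929 = 7355
7355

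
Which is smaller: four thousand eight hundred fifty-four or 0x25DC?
Convert four thousand eight hundred fifty-four (English words) → 4×1000 + 8×100 + 54 = 4854 (decimal)
Convert 0x25DC (hexadecimal) → 2×4096 + 5×256 + 13×16 + 12 = 9692 (decimal)
Compare 4854 vs 9692: smaller = 4854
4854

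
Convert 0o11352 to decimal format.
Convert 0o11352 (octal) → 1×4096 + 1×512 + 3×64 + 5×8 + 2 = 4842 (decimal)
4842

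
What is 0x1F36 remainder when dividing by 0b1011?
Convert 0x1F36 (hexadecimal) → 1×4096 + 15×256 + 3×16 + 6 = 7990 (decimal)
Convert 0b1011 (binary) → 8 + 2 + 1 = 11 (decimal)
Compute 7990 mod 11 = 4
4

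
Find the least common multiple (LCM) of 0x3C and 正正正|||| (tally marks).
Convert 0x3C (hexadecimal) → 3×16 + 12 = 60 (decimal)
Convert 正正正|||| (tally marks) → 5 + 5 + 5 + 4 = 19 (decimal)
Compute lcm(60, 19) = 1140
1140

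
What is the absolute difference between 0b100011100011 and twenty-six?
Convert 0b100011100011 (binary) → 2048 + 128 + 64 + 32 + 2 + 1 = 2275 (decimal)
Convert twenty-six (English words) → 26 (decimal)
Compute |2275 - 26| = 2249
2249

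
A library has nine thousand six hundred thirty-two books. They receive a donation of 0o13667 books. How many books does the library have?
Convert nine thousand six hundred thirty-two (English words) → 9×1000 + 6×100 + 32 = 9632 (decimal)
Convert 0o13667 (octal) → 1×4096 + 3×512 + 6×64 + 6×8 + 7 = 6071 (decimal)
Compute 9632 + 6071 = 15703
15703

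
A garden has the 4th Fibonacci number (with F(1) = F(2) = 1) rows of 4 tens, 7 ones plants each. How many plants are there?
Convert 4 tens, 7 ones (place-value notation) → 4×10 + 7 = 47 (decimal)
Convert the 4th Fibonacci number (with F(1) = F(2) = 1) (Fibonacci index) → 1, 1, 2, 3 → 3 (decimal)
Compute 47 × 3 = 141
141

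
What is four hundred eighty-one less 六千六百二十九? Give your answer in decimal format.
Convert four hundred eighty-one (English words) → 4×100 + 81 = 481 (decimal)
Convert 六千六百二十九 (Chinese numeral) → 6×1000 + 6×100 + 2×10 + 9 = 6629 (decimal)
Compute 481 - 6629 = -6148
-6148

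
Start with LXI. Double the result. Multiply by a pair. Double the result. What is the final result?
Convert LXI (Roman numeral) → 50 + 10 + 1 = 61 (decimal)
Start: 61
61 × 2 = 122
Convert a pair (colloquial) → 2 (decimal)
122 × 2 = 244
244 × 2 = 488
488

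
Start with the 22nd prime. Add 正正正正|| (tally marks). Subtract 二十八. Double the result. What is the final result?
Convert the 22nd prime (prime index) → 79 (decimal)
Start: 79
Convert 正正正正|| (tally marks) → 5 + 5 + 5 + 5 + 2 = 22 (decimal)
79 + 22 = 101
Convert 二十八 (Chinese numeral) → 2×10 + 8 = 28 (decimal)
101 - 28 = 73
73 × 2 = 146
146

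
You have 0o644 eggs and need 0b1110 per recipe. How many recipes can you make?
Convert 0o644 (octal) → 6×64 + 4×8 + 4 = 420 (decimal)
Convert 0b1110 (binary) → 8 + 4 + 2 = 14 (decimal)
Compute 420 ÷ 14 = 30
30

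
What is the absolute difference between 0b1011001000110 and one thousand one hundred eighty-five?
Convert 0b1011001000110 (binary) → 4096 + 1024 + 512 + 64 + 4 + 2 = 5702 (decimal)
Convert one thousand one hundred eighty-five (English words) → 1×1000 + 1×100 + 85 = 1185 (decimal)
Compute |5702 - 1185| = 4517
4517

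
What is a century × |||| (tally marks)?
Convert a century (colloquial) → 100 (decimal)
Convert |||| (tally marks) → 4 (decimal)
Compute 100 × 4 = 400
400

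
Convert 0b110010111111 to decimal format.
Convert 0b110010111111 (binary) → 2048 + 1024 + 128 + 32 + 16 + 8 + 4 + 2 + 1 = 3263 (decimal)
3263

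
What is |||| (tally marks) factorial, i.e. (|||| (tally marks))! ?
Convert |||| (tally marks) → 4 (decimal)
Compute 4! = 24
24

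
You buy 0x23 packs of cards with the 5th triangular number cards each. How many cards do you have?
Convert the 5th triangular number (triangular index) → 5×6/2 = 15 (decimal)
Convert 0x23 (hexadecimal) → 2×16 + 3 = 35 (decimal)
Compute 15 × 35 = 525
525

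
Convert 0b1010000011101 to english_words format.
Convert 0b1010000011101 (binary) → 4096 + 1024 + 16 + 8 + 4 + 1 = 5149 (decimal)
Convert 5149 (decimal) → 5149 = 5×1000 + 1×100 + 49 → five thousand one hundred forty-nine (English words)
five thousand one hundred forty-nine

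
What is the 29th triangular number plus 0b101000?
The 29th triangular number = 29×30/2 = 435
Convert 0b101000 (binary) → 32 + 8 = 40 (decimal)
Compute 435 + 40 = 475
475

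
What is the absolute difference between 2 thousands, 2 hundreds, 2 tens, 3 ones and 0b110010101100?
Convert 2 thousands, 2 hundreds, 2 tens, 3 ones (place-value notation) → 2×1000 + 2×100 + 2×10 + 3 = 2223 (decimal)
Convert 0b110010101100 (binary) → 2048 + 1024 + 128 + 32 + 8 + 4 = 3244 (decimal)
Compute |2223 - 3244| = 1021
1021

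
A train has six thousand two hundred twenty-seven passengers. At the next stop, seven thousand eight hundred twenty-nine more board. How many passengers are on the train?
Convert six thousand two hundred twenty-seven (English words) → 6×1000 + 2×100 + 27 = 6227 (decimal)
Convert seven thousand eight hundred twenty-nine (English words) → 7×1000 + 8×100 + 29 = 7829 (decimal)
Compute 6227 + 7829 = 14056
14056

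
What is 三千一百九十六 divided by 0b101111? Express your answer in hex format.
Convert 三千一百九十六 (Chinese numeral) → 3×1000 + 1×100 + 9×10 + 6 = 3196 (decimal)
Convert 0b101111 (binary) → 32 + 8 + 4 + 2 + 1 = 47 (decimal)
Compute 3196 ÷ 47 = 68
Convert 68 (decimal) → 68 = 4×16 + 4 → 0x44 (hexadecimal)
0x44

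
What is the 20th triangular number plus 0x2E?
The 20th triangular number = 20×21/2 = 210
Convert 0x2E (hexadecimal) → 2×16 + 14 = 46 (decimal)
Compute 210 + 46 = 256
256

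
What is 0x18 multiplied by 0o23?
Convert 0x18 (hexadecimal) → 1×16 + 8 = 24 (decimal)
Convert 0o23 (octal) → 2×8 + 3 = 19 (decimal)
Compute 24 × 19 = 456
456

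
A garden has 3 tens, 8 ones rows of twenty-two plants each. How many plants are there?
Convert twenty-two (English words) → 22 (decimal)
Convert 3 tens, 8 ones (place-value notation) → 3×10 + 8 = 38 (decimal)
Compute 22 × 38 = 836
836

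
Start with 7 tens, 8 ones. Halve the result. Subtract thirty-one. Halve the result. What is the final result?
Convert 7 tens, 8 ones (place-value notation) → 7×10 + 8 = 78 (decimal)
Start: 78
78 ÷ 2 = 39
Convert thirty-one (English words) → 31 (decimal)
39 - 31 = 8
8 ÷ 2 = 4
4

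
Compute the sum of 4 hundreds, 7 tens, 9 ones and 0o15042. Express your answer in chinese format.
Convert 4 hundreds, 7 tens, 9 ones (place-value notation) → 4×100 + 7×10 + 9 = 479 (decimal)
Convert 0o15042 (octal) → 1×4096 + 5×512 + 4×8 + 2 = 6690 (decimal)
Compute 479 + 6690 = 7169
Convert 7169 (decimal) → 7169 = 7×1000 + 1×100 + 6×10 + 9 → 七千一百六十九 (Chinese numeral)
七千一百六十九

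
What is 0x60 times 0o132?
Convert 0x60 (hexadecimal) → 6×16 = 96 (decimal)
Convert 0o132 (octal) → 1×64 + 3×8 + 2 = 90 (decimal)
Compute 96 × 90 = 8640
8640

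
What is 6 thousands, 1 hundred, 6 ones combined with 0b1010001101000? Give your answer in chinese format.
Convert 6 thousands, 1 hundred, 6 ones (place-value notation) → 6×1000 + 1×100 + 6 = 6106 (decimal)
Convert 0b1010001101000 (binary) → 4096 + 1024 + 64 + 32 + 8 = 5224 (decimal)
Compute 6106 + 5224 = 11330
Convert 11330 (decimal) → 11330 = 1×10000 + 1×1000 + 3×100 + 3×10 → 一万一千三百三十 (Chinese numeral)
一万一千三百三十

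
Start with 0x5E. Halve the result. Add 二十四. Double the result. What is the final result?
Convert 0x5E (hexadecimal) → 5×16 + 14 = 94 (decimal)
Start: 94
94 ÷ 2 = 47
Convert 二十四 (Chinese numeral) → 2×10 + 4 = 24 (decimal)
47 + 24 = 71
71 × 2 = 142
142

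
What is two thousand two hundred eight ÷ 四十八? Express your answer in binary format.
Convert two thousand two hundred eight (English words) → 2×1000 + 2×100 + 8 = 2208 (decimal)
Convert 四十八 (Chinese numeral) → 4×10 + 8 = 48 (decimal)
Compute 2208 ÷ 48 = 46
Convert 46 (decimal) → 46 = 32 + 8 + 4 + 2 → 0b101110 (binary)
0b101110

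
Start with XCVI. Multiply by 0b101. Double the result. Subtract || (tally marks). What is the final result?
Convert XCVI (Roman numeral) → 90 + 5 + 1 = 96 (decimal)
Start: 96
Convert 0b101 (binary) → 4 + 1 = 5 (decimal)
96 × 5 = 480
480 × 2 = 960
Convert || (tally marks) → 2 (decimal)
960 - 2 = 958
958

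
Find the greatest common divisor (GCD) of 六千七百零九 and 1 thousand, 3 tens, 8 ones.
Convert 六千七百零九 (Chinese numeral) → 6×1000 + 7×100 + 9 = 6709 (decimal)
Convert 1 thousand, 3 tens, 8 ones (place-value notation) → 1×1000 + 3×10 + 8 = 1038 (decimal)
Compute gcd(6709, 1038) = 1
1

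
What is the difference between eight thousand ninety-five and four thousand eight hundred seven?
Convert eight thousand ninety-five (English words) → 8×1000 + 95 = 8095 (decimal)
Convert four thousand eight hundred seven (English words) → 4×1000 + 8×100 + 7 = 4807 (decimal)
Difference: |8095 - 4807| = 3288
3288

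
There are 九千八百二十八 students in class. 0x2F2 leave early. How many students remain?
Convert 九千八百二十八 (Chinese numeral) → 9×1000 + 8×100 + 2×10 + 8 = 9828 (decimal)
Convert 0x2F2 (hexadecimal) → 2×256 + 15×16 + 2 = 754 (decimal)
Compute 9828 - 754 = 9074
9074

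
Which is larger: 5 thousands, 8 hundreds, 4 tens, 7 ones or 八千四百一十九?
Convert 5 thousands, 8 hundreds, 4 tens, 7 ones (place-value notation) → 5×1000 + 8×100 + 4×10 + 7 = 5847 (decimal)
Convert 八千四百一十九 (Chinese numeral) → 8×1000 + 4×100 + 1×10 + 9 = 8419 (decimal)
Compare 5847 vs 8419: larger = 8419
8419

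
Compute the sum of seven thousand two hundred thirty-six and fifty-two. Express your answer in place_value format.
Convert seven thousand two hundred thirty-six (English words) → 7×1000 + 2×100 + 36 = 7236 (decimal)
Convert fifty-two (English words) → 52 (decimal)
Compute 7236 + 52 = 7288
Convert 7288 (decimal) → 7288 = 7×1000 + 2×100 + 8×10 + 8 → 7 thousands, 2 hundreds, 8 tens, 8 ones (place-value notation)
7 thousands, 2 hundreds, 8 tens, 8 ones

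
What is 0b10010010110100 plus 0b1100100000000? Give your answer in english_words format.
Convert 0b10010010110100 (binary) → 8192 + 1024 + 128 + 32 + 16 + 4 = 9396 (decimal)
Convert 0b1100100000000 (binary) → 4096 + 2048 + 256 = 6400 (decimal)
Compute 9396 + 6400 = 15796
Convert 15796 (decimal) → 15796 = 15×1000 + 7×100 + 96 → fifteen thousand seven hundred ninety-six (English words)
fifteen thousand seven hundred ninety-six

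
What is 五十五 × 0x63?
Convert 五十五 (Chinese numeral) → 5×10 + 5 = 55 (decimal)
Convert 0x63 (hexadecimal) → 6×16 + 3 = 99 (decimal)
Compute 55 × 99 = 5445
5445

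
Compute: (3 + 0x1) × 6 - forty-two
Convert 0x1 (hexadecimal) → 1 (decimal)
Convert forty-two (English words) → 42 (decimal)
Expression in decimal: (3 + 1) × 6 - 42
Parentheses first: 3 + 1 = 4
Multiply: 4 × 6 = 24
Subtract: 24 - 42 = -18
-18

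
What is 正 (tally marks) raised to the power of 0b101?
Convert 正 (tally marks) → 5 (decimal)
Convert 0b101 (binary) → 4 + 1 = 5 (decimal)
Compute 5 ^ 5 = 3125
3125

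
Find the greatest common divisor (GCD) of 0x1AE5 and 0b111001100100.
Convert 0x1AE5 (hexadecimal) → 1×4096 + 10×256 + 14×16 + 5 = 6885 (decimal)
Convert 0b111001100100 (binary) → 2048 + 1024 + 512 + 64 + 32 + 4 = 3684 (decimal)
Compute gcd(6885, 3684) = 3
3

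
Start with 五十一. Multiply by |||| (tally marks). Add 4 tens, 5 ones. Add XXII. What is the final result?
Convert 五十一 (Chinese numeral) → 5×10 + 1 = 51 (decimal)
Start: 51
Convert |||| (tally marks) → 4 (decimal)
51 × 4 = 204
Convert 4 tens, 5 ones (place-value notation) → 4×10 + 5 = 45 (decimal)
204 + 45 = 249
Convert XXII (Roman numeral) → 10 + 10 + 1 + 1 = 22 (decimal)
249 + 22 = 271
271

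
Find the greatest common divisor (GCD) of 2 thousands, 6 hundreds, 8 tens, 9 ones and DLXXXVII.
Convert 2 thousands, 6 hundreds, 8 tens, 9 ones (place-value notation) → 2×1000 + 6×100 + 8×10 + 9 = 2689 (decimal)
Convert DLXXXVII (Roman numeral) → 500 + 50 + 10 + 10 + 10 + 5 + 1 + 1 = 587 (decimal)
Compute gcd(2689, 587) = 1
1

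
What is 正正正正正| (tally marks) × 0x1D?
Convert 正正正正正| (tally marks) → 5 + 5 + 5 + 5 + 5 + 1 = 26 (decimal)
Convert 0x1D (hexadecimal) → 1×16 + 13 = 29 (decimal)
Compute 26 × 29 = 754
754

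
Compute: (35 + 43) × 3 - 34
Parentheses first: 35 + 43 = 78
Multiply: 78 × 3 = 234
Subtract: 234 - 34 = 200
200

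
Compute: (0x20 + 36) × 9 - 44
Convert 0x20 (hexadecimal) → 2×16 = 32 (decimal)
Expression in decimal: (32 + 36) × 9 - 44
Parentheses first: 32 + 36 = 68
Multiply: 68 × 9 = 612
Subtract: 612 - 44 = 568
568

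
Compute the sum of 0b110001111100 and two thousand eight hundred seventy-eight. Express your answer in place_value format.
Convert 0b110001111100 (binary) → 2048 + 1024 + 64 + 32 + 16 + 8 + 4 = 3196 (decimal)
Convert two thousand eight hundred seventy-eight (English words) → 2×1000 + 8×100 + 78 = 2878 (decimal)
Compute 3196 + 2878 = 6074
Convert 6074 (decimal) → 6074 = 6×1000 + 7×10 + 4 → 6 thousands, 7 tens, 4 ones (place-value notation)
6 thousands, 7 tens, 4 ones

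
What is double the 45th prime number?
The 45th prime number = 197
Compute 197 × 2 = 394
394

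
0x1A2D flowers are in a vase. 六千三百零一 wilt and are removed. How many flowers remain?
Convert 0x1A2D (hexadecimal) → 1×4096 + 10×256 + 2×16 + 13 = 6701 (decimal)
Convert 六千三百零一 (Chinese numeral) → 6×1000 + 3×100 + 1 = 6301 (decimal)
Compute 6701 - 6301 = 400
400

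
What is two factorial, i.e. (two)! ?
Convert two (English words) → 2 (decimal)
Compute 2! = 2
2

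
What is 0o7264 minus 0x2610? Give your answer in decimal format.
Convert 0o7264 (octal) → 7×512 + 2×64 + 6×8 + 4 = 3764 (decimal)
Convert 0x2610 (hexadecimal) → 2×4096 + 6×256 + 1×16 = 9744 (decimal)
Compute 3764 - 9744 = -5980
-5980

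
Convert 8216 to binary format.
Convert 8216 (decimal) → 8216 = 8192 + 16 + 8 → 0b10000000011000 (binary)
0b10000000011000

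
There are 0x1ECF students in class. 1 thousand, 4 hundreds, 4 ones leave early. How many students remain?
Convert 0x1ECF (hexadecimal) → 1×4096 + 14×256 + 12×16 + 15 = 7887 (decimal)
Convert 1 thousand, 4 hundreds, 4 ones (place-value notation) → 1×1000 + 4×100 + 4 = 1404 (decimal)
Compute 7887 - 1404 = 6483
6483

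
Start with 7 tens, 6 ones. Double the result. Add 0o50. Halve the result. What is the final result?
Convert 7 tens, 6 ones (place-value notation) → 7×10 + 6 = 76 (decimal)
Start: 76
76 × 2 = 152
Convert 0o50 (octal) → 5×8 = 40 (decimal)
152 + 40 = 192
192 ÷ 2 = 96
96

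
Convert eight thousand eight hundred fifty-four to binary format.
Convert eight thousand eight hundred fifty-four (English words) → 8×1000 + 8×100 + 54 = 8854 (decimal)
Convert 8854 (decimal) → 8854 = 8192 + 512 + 128 + 16 + 4 + 2 → 0b10001010010110 (binary)
0b10001010010110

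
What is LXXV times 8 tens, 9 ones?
Convert LXXV (Roman numeral) → 50 + 10 + 10 + 5 = 75 (decimal)
Convert 8 tens, 9 ones (place-value notation) → 8×10 + 9 = 89 (decimal)
Compute 75 × 89 = 6675
6675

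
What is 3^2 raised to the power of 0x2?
Convert 3^2 (power) → 9 (decimal)
Convert 0x2 (hexadecimal) → 2 (decimal)
Compute 9 ^ 2 = 81
81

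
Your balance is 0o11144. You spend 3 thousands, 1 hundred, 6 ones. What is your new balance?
Convert 0o11144 (octal) → 1×4096 + 1×512 + 1×64 + 4×8 + 4 = 4708 (decimal)
Convert 3 thousands, 1 hundred, 6 ones (place-value notation) → 3×1000 + 1×100 + 6 = 3106 (decimal)
Compute 4708 - 3106 = 1602
1602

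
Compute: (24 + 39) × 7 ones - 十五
Convert 7 ones (place-value notation) → 7 (decimal)
Convert 十五 (Chinese numeral) → 1×10 + 5 = 15 (decimal)
Expression in decimal: (24 + 39) × 7 - 15
Parentheses first: 24 + 39 = 63
Multiply: 63 × 7 = 441
Subtract: 441 - 15 = 426
426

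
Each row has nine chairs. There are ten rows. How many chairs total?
Convert nine (English words) → 9 (decimal)
Convert ten (English words) → 10 (decimal)
Compute 9 × 10 = 90
90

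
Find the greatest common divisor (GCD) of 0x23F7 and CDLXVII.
Convert 0x23F7 (hexadecimal) → 2×4096 + 3×256 + 15×16 + 7 = 9207 (decimal)
Convert CDLXVII (Roman numeral) → 400 + 50 + 10 + 5 + 1 + 1 = 467 (decimal)
Compute gcd(9207, 467) = 1
1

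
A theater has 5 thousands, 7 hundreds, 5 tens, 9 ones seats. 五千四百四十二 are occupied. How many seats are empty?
Convert 5 thousands, 7 hundreds, 5 tens, 9 ones (place-value notation) → 5×1000 + 7×100 + 5×10 + 9 = 5759 (decimal)
Convert 五千四百四十二 (Chinese numeral) → 5×1000 + 4×100 + 4×10 + 2 = 5442 (decimal)
Compute 5759 - 5442 = 317
317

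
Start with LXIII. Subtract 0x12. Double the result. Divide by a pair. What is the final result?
Convert LXIII (Roman numeral) → 50 + 10 + 1 + 1 + 1 = 63 (decimal)
Start: 63
Convert 0x12 (hexadecimal) → 1×16 + 2 = 18 (decimal)
63 - 18 = 45
45 × 2 = 90
Convert a pair (colloquial) → 2 (decimal)
90 ÷ 2 = 45
45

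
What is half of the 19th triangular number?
The 19th triangular number = 19×20/2 = 190
Compute 190 ÷ 2 = 95
95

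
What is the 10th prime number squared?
The 10th prime number = 29
Compute 29² = 29 × 29 = 841
841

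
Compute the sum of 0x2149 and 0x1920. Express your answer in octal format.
Convert 0x2149 (hexadecimal) → 2×4096 + 1×256 + 4×16 + 9 = 8521 (decimal)
Convert 0x1920 (hexadecimal) → 1×4096 + 9×256 + 2×16 = 6432 (decimal)
Compute 8521 + 6432 = 14953
Convert 14953 (decimal) → 14953 = 3×4096 + 5×512 + 1×64 + 5×8 + 1 → 0o35151 (octal)
0o35151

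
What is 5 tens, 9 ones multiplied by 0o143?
Convert 5 tens, 9 ones (place-value notation) → 5×10 + 9 = 59 (decimal)
Convert 0o143 (octal) → 1×64 + 4×8 + 3 = 99 (decimal)
Compute 59 × 99 = 5841
5841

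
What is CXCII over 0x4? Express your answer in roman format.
Convert CXCII (Roman numeral) → 100 + 90 + 1 + 1 = 192 (decimal)
Convert 0x4 (hexadecimal) → 4 (decimal)
Compute 192 ÷ 4 = 48
Convert 48 (decimal) → 48 = 40 + 5 + 1 + 1 + 1 → XLVIII (Roman numeral)
XLVIII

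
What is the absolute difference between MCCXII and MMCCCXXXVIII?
Convert MCCXII (Roman numeral) → 1000 + 100 + 100 + 10 + 1 + 1 = 1212 (decimal)
Convert MMCCCXXXVIII (Roman numeral) → 1000 + 1000 + 100 + 100 + 100 + 10 + 10 + 10 + 5 + 1 + 1 + 1 = 2338 (decimal)
Compute |1212 - 2338| = 1126
1126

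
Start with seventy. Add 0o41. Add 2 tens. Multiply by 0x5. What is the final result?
Convert seventy (English words) → 70 (decimal)
Start: 70
Convert 0o41 (octal) → 4×8 + 1 = 33 (decimal)
70 + 33 = 103
Convert 2 tens (place-value notation) → 2×10 = 20 (decimal)
103 + 20 = 123
Convert 0x5 (hexadecimal) → 5 (decimal)
123 × 5 = 615
615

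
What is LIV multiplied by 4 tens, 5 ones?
Convert LIV (Roman numeral) → 50 + 4 = 54 (decimal)
Convert 4 tens, 5 ones (place-value notation) → 4×10 + 5 = 45 (decimal)
Compute 54 × 45 = 2430
2430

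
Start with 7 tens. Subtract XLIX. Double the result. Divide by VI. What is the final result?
Convert 7 tens (place-value notation) → 7×10 = 70 (decimal)
Start: 70
Convert XLIX (Roman numeral) → 40 + 9 = 49 (decimal)
70 - 49 = 21
21 × 2 = 42
Convert VI (Roman numeral) → 5 + 1 = 6 (decimal)
42 ÷ 6 = 7
7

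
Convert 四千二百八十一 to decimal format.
Convert 四千二百八十一 (Chinese numeral) → 4×1000 + 2×100 + 8×10 + 1 = 4281 (decimal)
4281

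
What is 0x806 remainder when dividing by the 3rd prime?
Convert 0x806 (hexadecimal) → 8×256 + 6 = 2054 (decimal)
Convert the 3rd prime (prime index) → 5 (decimal)
Compute 2054 mod 5 = 4
4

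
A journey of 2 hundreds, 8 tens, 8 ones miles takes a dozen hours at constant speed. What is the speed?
Convert 2 hundreds, 8 tens, 8 ones (place-value notation) → 2×100 + 8×10 + 8 = 288 (decimal)
Convert a dozen (colloquial) → 12 (decimal)
Compute 288 ÷ 12 = 24
24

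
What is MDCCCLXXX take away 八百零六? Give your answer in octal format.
Convert MDCCCLXXX (Roman numeral) → 1000 + 500 + 100 + 100 + 100 + 50 + 10 + 10 + 10 = 1880 (decimal)
Convert 八百零六 (Chinese numeral) → 8×100 + 6 = 806 (decimal)
Compute 1880 - 806 = 1074
Convert 1074 (decimal) → 1074 = 2×512 + 6×8 + 2 → 0o2062 (octal)
0o2062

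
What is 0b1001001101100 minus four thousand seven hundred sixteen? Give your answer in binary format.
Convert 0b1001001101100 (binary) → 4096 + 512 + 64 + 32 + 8 + 4 = 4716 (decimal)
Convert four thousand seven hundred sixteen (English words) → 4×1000 + 7×100 + 16 = 4716 (decimal)
Compute 4716 - 4716 = 0
Convert 0 (decimal) → 0b0 (binary)
0b0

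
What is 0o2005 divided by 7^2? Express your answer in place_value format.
Convert 0o2005 (octal) → 2×512 + 5 = 1029 (decimal)
Convert 7^2 (power) → 49 (decimal)
Compute 1029 ÷ 49 = 21
Convert 21 (decimal) → 21 = 2×10 + 1 → 2 tens, 1 one (place-value notation)
2 tens, 1 one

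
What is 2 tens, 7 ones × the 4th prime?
Convert 2 tens, 7 ones (place-value notation) → 2×10 + 7 = 27 (decimal)
Convert the 4th prime (prime index) → 7 (decimal)
Compute 27 × 7 = 189
189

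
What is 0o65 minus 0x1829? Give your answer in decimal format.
Convert 0o65 (octal) → 6×8 + 5 = 53 (decimal)
Convert 0x1829 (hexadecimal) → 1×4096 + 8×256 + 2×16 + 9 = 6185 (decimal)
Compute 53 - 6185 = -6132
-6132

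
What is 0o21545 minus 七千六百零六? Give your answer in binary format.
Convert 0o21545 (octal) → 2×4096 + 1×512 + 5×64 + 4×8 + 5 = 9061 (decimal)
Convert 七千六百零六 (Chinese numeral) → 7×1000 + 6×100 + 6 = 7606 (decimal)
Compute 9061 - 7606 = 1455
Convert 1455 (decimal) → 1455 = 1024 + 256 + 128 + 32 + 8 + 4 + 2 + 1 → 0b10110101111 (binary)
0b10110101111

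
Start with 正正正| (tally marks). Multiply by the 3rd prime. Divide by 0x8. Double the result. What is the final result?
Convert 正正正| (tally marks) → 5 + 5 + 5 + 1 = 16 (decimal)
Start: 16
Convert the 3rd prime (prime index) → 5 (decimal)
16 × 5 = 80
Convert 0x8 (hexadecimal) → 8 (decimal)
80 ÷ 8 = 10
10 × 2 = 20
20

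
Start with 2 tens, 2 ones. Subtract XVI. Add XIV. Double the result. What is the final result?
Convert 2 tens, 2 ones (place-value notation) → 2×10 + 2 = 22 (decimal)
Start: 22
Convert XVI (Roman numeral) → 10 + 5 + 1 = 16 (decimal)
22 - 16 = 6
Convert XIV (Roman numeral) → 10 + 4 = 14 (decimal)
6 + 14 = 20
20 × 2 = 40
40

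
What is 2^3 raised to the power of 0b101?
Convert 2^3 (power) → 8 (decimal)
Convert 0b101 (binary) → 4 + 1 = 5 (decimal)
Compute 8 ^ 5 = 32768
32768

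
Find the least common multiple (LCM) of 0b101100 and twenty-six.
Convert 0b101100 (binary) → 32 + 8 + 4 = 44 (decimal)
Convert twenty-six (English words) → 26 (decimal)
Compute lcm(44, 26) = 572
572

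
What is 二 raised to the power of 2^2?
Convert 二 (Chinese numeral) → 2 (decimal)
Convert 2^2 (power) → 4 (decimal)
Compute 2 ^ 4 = 16
16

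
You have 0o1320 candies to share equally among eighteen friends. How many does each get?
Convert 0o1320 (octal) → 1×512 + 3×64 + 2×8 = 720 (decimal)
Convert eighteen (English words) → 18 (decimal)
Compute 720 ÷ 18 = 40
40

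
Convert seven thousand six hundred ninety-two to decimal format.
Convert seven thousand six hundred ninety-two (English words) → 7×1000 + 6×100 + 92 = 7692 (decimal)
7692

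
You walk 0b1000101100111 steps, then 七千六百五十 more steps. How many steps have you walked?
Convert 0b1000101100111 (binary) → 4096 + 256 + 64 + 32 + 4 + 2 + 1 = 4455 (decimal)
Convert 七千六百五十 (Chinese numeral) → 7×1000 + 6×100 + 5×10 = 7650 (decimal)
Compute 4455 + 7650 = 12105
12105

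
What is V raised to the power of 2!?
Convert V (Roman numeral) → 5 (decimal)
Convert 2! (factorial) → 2 (decimal)
Compute 5 ^ 2 = 25
25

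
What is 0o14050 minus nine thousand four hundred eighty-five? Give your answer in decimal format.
Convert 0o14050 (octal) → 1×4096 + 4×512 + 5×8 = 6184 (decimal)
Convert nine thousand four hundred eighty-five (English words) → 9×1000 + 4×100 + 85 = 9485 (decimal)
Compute 6184 - 9485 = -3301
-3301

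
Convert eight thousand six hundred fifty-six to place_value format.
Convert eight thousand six hundred fifty-six (English words) → 8×1000 + 6×100 + 56 = 8656 (decimal)
Convert 8656 (decimal) → 8656 = 8×1000 + 6×100 + 5×10 + 6 → 8 thousands, 6 hundreds, 5 tens, 6 ones (place-value notation)
8 thousands, 6 hundreds, 5 tens, 6 ones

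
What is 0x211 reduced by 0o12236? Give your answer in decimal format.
Convert 0x211 (hexadecimal) → 2×256 + 1×16 + 1 = 529 (decimal)
Convert 0o12236 (octal) → 1×4096 + 2×512 + 2×64 + 3×8 + 6 = 5278 (decimal)
Compute 529 - 5278 = -4749
-4749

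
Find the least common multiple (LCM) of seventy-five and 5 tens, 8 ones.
Convert seventy-five (English words) → 75 (decimal)
Convert 5 tens, 8 ones (place-value notation) → 5×10 + 8 = 58 (decimal)
Compute lcm(75, 58) = 4350
4350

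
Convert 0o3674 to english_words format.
Convert 0o3674 (octal) → 3×512 + 6×64 + 7×8 + 4 = 1980 (decimal)
Convert 1980 (decimal) → 1980 = 1×1000 + 9×100 + 80 → one thousand nine hundred eighty (English words)
one thousand nine hundred eighty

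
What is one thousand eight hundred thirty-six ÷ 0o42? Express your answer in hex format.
Convert one thousand eight hundred thirty-six (English words) → 1×1000 + 8×100 + 36 = 1836 (decimal)
Convert 0o42 (octal) → 4×8 + 2 = 34 (decimal)
Compute 1836 ÷ 34 = 54
Convert 54 (decimal) → 54 = 3×16 + 6 → 0x36 (hexadecimal)
0x36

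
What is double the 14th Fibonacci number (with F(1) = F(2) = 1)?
The 14th Fibonacci number (with F(1) = F(2) = 1): 1, 1, 2, 3, 5, 8, 13, 21, 34, 55, 89, 144, 233, 377 → 377
Compute 377 × 2 = 754
754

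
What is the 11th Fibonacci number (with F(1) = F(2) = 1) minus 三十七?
The 11th Fibonacci number (with F(1) = F(2) = 1): 1, 1, 2, 3, 5, 8, 13, 21, 34, 55, 89 → 89
Convert 三十七 (Chinese numeral) → 3×10 + 7 = 37 (decimal)
Compute 89 - 37 = 52
52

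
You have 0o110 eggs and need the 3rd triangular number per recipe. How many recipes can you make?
Convert 0o110 (octal) → 1×64 + 1×8 = 72 (decimal)
Convert the 3rd triangular number (triangular index) → 3×4/2 = 6 (decimal)
Compute 72 ÷ 6 = 12
12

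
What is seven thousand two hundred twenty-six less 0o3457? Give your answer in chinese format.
Convert seven thousand two hundred twenty-six (English words) → 7×1000 + 2×100 + 26 = 7226 (decimal)
Convert 0o3457 (octal) → 3×512 + 4×64 + 5×8 + 7 = 1839 (decimal)
Compute 7226 - 1839 = 5387
Convert 5387 (decimal) → 5387 = 5×1000 + 3×100 + 8×10 + 7 → 五千三百八十七 (Chinese numeral)
五千三百八十七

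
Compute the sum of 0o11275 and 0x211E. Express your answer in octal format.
Convert 0o11275 (octal) → 1×4096 + 1×512 + 2×64 + 7×8 + 5 = 4797 (decimal)
Convert 0x211E (hexadecimal) → 2×4096 + 1×256 + 1×16 + 14 = 8478 (decimal)
Compute 4797 + 8478 = 13275
Convert 13275 (decimal) → 13275 = 3×4096 + 1×512 + 7×64 + 3×8 + 3 → 0o31733 (octal)
0o31733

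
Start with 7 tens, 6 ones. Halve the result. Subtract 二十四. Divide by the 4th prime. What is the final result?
Convert 7 tens, 6 ones (place-value notation) → 7×10 + 6 = 76 (decimal)
Start: 76
76 ÷ 2 = 38
Convert 二十四 (Chinese numeral) → 2×10 + 4 = 24 (decimal)
38 - 24 = 14
Convert the 4th prime (prime index) → 7 (decimal)
14 ÷ 7 = 2
2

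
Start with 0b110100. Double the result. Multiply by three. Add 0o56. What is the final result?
Convert 0b110100 (binary) → 32 + 16 + 4 = 52 (decimal)
Start: 52
52 × 2 = 104
Convert three (English words) → 3 (decimal)
104 × 3 = 312
Convert 0o56 (octal) → 5×8 + 6 = 46 (decimal)
312 + 46 = 358
358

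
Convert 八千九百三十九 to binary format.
Convert 八千九百三十九 (Chinese numeral) → 8×1000 + 9×100 + 3×10 + 9 = 8939 (decimal)
Convert 8939 (decimal) → 8939 = 8192 + 512 + 128 + 64 + 32 + 8 + 2 + 1 → 0b10001011101011 (binary)
0b10001011101011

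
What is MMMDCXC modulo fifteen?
Convert MMMDCXC (Roman numeral) → 1000 + 1000 + 1000 + 500 + 100 + 90 = 3690 (decimal)
Convert fifteen (English words) → 15 (decimal)
Compute 3690 mod 15 = 0
0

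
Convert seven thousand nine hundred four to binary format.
Convert seven thousand nine hundred four (English words) → 7×1000 + 9×100 + 4 = 7904 (decimal)
Convert 7904 (decimal) → 7904 = 4096 + 2048 + 1024 + 512 + 128 + 64 + 32 → 0b1111011100000 (binary)
0b1111011100000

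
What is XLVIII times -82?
Convert XLVIII (Roman numeral) → 40 + 5 + 1 + 1 + 1 = 48 (decimal)
Compute 48 × -82 = -3936
-3936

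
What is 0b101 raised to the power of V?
Convert 0b101 (binary) → 4 + 1 = 5 (decimal)
Convert V (Roman numeral) → 5 (decimal)
Compute 5 ^ 5 = 3125
3125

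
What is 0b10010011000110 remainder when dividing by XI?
Convert 0b10010011000110 (binary) → 8192 + 1024 + 128 + 64 + 4 + 2 = 9414 (decimal)
Convert XI (Roman numeral) → 10 + 1 = 11 (decimal)
Compute 9414 mod 11 = 9
9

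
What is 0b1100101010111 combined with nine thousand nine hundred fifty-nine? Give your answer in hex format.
Convert 0b1100101010111 (binary) → 4096 + 2048 + 256 + 64 + 16 + 4 + 2 + 1 = 6487 (decimal)
Convert nine thousand nine hundred fifty-nine (English words) → 9×1000 + 9×100 + 59 = 9959 (decimal)
Compute 6487 + 9959 = 16446
Convert 16446 (decimal) → 16446 = 4×4096 + 3×16 + 14 → 0x403E (hexadecimal)
0x403E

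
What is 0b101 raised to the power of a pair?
Convert 0b101 (binary) → 4 + 1 = 5 (decimal)
Convert a pair (colloquial) → 2 (decimal)
Compute 5 ^ 2 = 25
25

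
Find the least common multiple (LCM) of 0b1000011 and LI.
Convert 0b1000011 (binary) → 64 + 2 + 1 = 67 (decimal)
Convert LI (Roman numeral) → 50 + 1 = 51 (decimal)
Compute lcm(67, 51) = 3417
3417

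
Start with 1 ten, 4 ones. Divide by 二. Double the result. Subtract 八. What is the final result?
Convert 1 ten, 4 ones (place-value notation) → 1×10 + 4 = 14 (decimal)
Start: 14
Convert 二 (Chinese numeral) → 2 (decimal)
14 ÷ 2 = 7
7 × 2 = 14
Convert 八 (Chinese numeral) → 8 (decimal)
14 - 8 = 6
6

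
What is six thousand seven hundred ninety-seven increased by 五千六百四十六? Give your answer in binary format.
Convert six thousand seven hundred ninety-seven (English words) → 6×1000 + 7×100 + 97 = 6797 (decimal)
Convert 五千六百四十六 (Chinese numeral) → 5×1000 + 6×100 + 4×10 + 6 = 5646 (decimal)
Compute 6797 + 5646 = 12443
Convert 12443 (decimal) → 12443 = 8192 + 4096 + 128 + 16 + 8 + 2 + 1 → 0b11000010011011 (binary)
0b11000010011011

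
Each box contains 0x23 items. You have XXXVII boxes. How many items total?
Convert 0x23 (hexadecimal) → 2×16 + 3 = 35 (decimal)
Convert XXXVII (Roman numeral) → 10 + 10 + 10 + 5 + 1 + 1 = 37 (decimal)
Compute 35 × 37 = 1295
1295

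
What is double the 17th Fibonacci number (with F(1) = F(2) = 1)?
The 17th Fibonacci number (with F(1) = F(2) = 1) = 1597
Compute 1597 × 2 = 3194
3194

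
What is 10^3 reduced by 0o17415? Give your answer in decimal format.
Convert 10^3 (power) → 1000 (decimal)
Convert 0o17415 (octal) → 1×4096 + 7×512 + 4×64 + 1×8 + 5 = 7949 (decimal)
Compute 1000 - 7949 = -6949
-6949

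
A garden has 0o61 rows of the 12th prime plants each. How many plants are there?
Convert the 12th prime (prime index) → 37 (decimal)
Convert 0o61 (octal) → 6×8 + 1 = 49 (decimal)
Compute 37 × 49 = 1813
1813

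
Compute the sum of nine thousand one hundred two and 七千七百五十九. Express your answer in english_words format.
Convert nine thousand one hundred two (English words) → 9×1000 + 1×100 + 2 = 9102 (decimal)
Convert 七千七百五十九 (Chinese numeral) → 7×1000 + 7×100 + 5×10 + 9 = 7759 (decimal)
Compute 9102 + 7759 = 16861
Convert 16861 (decimal) → 16861 = 16×1000 + 8×100 + 61 → sixteen thousand eight hundred sixty-one (English words)
sixteen thousand eight hundred sixty-one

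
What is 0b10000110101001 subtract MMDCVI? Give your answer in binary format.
Convert 0b10000110101001 (binary) → 8192 + 256 + 128 + 32 + 8 + 1 = 8617 (decimal)
Convert MMDCVI (Roman numeral) → 1000 + 1000 + 500 + 100 + 5 + 1 = 2606 (decimal)
Compute 8617 - 2606 = 6011
Convert 6011 (decimal) → 6011 = 4096 + 1024 + 512 + 256 + 64 + 32 + 16 + 8 + 2 + 1 → 0b1011101111011 (binary)
0b1011101111011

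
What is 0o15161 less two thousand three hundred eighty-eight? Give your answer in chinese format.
Convert 0o15161 (octal) → 1×4096 + 5×512 + 1×64 + 6×8 + 1 = 6769 (decimal)
Convert two thousand three hundred eighty-eight (English words) → 2×1000 + 3×100 + 88 = 2388 (decimal)
Compute 6769 - 2388 = 4381
Convert 4381 (decimal) → 4381 = 4×1000 + 3×100 + 8×10 + 1 → 四千三百八十一 (Chinese numeral)
四千三百八十一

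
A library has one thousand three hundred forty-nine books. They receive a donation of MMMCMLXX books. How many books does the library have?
Convert one thousand three hundred forty-nine (English words) → 1×1000 + 3×100 + 49 = 1349 (decimal)
Convert MMMCMLXX (Roman numeral) → 1000 + 1000 + 1000 + 900 + 50 + 10 + 10 = 3970 (decimal)
Compute 1349 + 3970 = 5319
5319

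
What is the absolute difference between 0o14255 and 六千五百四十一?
Convert 0o14255 (octal) → 1×4096 + 4×512 + 2×64 + 5×8 + 5 = 6317 (decimal)
Convert 六千五百四十一 (Chinese numeral) → 6×1000 + 5×100 + 4×10 + 1 = 6541 (decimal)
Compute |6317 - 6541| = 224
224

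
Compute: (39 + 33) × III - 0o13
Convert III (Roman numeral) → 1 + 1 + 1 = 3 (decimal)
Convert 0o13 (octal) → 1×8 + 3 = 11 (decimal)
Expression in decimal: (39 + 33) × 3 - 11
Parentheses first: 39 + 33 = 72
Multiply: 72 × 3 = 216
Subtract: 216 - 11 = 205
205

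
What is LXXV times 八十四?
Convert LXXV (Roman numeral) → 50 + 10 + 10 + 5 = 75 (decimal)
Convert 八十四 (Chinese numeral) → 8×10 + 4 = 84 (decimal)
Compute 75 × 84 = 6300
6300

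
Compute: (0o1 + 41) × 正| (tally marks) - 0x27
Convert 0o1 (octal) → 1 (decimal)
Convert 正| (tally marks) → 5 + 1 = 6 (decimal)
Convert 0x27 (hexadecimal) → 2×16 + 7 = 39 (decimal)
Expression in decimal: (1 + 41) × 6 - 39
Parentheses first: 1 + 41 = 42
Multiply: 42 × 6 = 252
Subtract: 252 - 39 = 213
213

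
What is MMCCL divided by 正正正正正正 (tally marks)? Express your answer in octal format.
Convert MMCCL (Roman numeral) → 1000 + 1000 + 100 + 100 + 50 = 2250 (decimal)
Convert 正正正正正正 (tally marks) → 5 + 5 + 5 + 5 + 5 + 5 = 30 (decimal)
Compute 2250 ÷ 30 = 75
Convert 75 (decimal) → 75 = 1×64 + 1×8 + 3 → 0o113 (octal)
0o113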